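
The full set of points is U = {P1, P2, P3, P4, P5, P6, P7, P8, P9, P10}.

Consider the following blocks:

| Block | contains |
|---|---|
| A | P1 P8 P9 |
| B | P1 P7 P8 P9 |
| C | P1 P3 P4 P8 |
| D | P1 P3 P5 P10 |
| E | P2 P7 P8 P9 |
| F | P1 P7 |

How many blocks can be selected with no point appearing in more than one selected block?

D, E are pairwise disjoint (D={P1,P3,P5,P10}; E={P2,P7,P8,P9}).
Every remaining block overlaps one of these, and no 3 of the listed blocks are pairwise disjoint, so 2 is the maximum.

2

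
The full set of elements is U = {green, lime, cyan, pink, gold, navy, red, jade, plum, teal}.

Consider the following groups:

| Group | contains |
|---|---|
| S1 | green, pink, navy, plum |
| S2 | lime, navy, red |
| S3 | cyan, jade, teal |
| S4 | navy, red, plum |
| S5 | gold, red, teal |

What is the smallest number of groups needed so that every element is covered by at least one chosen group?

Take {S1, S2, S3, S5}. Their union is {green, lime, cyan, pink, gold, navy, red, jade, plum, teal}, which is all 10 elements.
Only S2 contains lime, so S2 is forced; the remaining 7 elements need at least 3 more groups (each remaining group adds at most 3) — so at least 4 groups are needed, and 4 is optimal.

4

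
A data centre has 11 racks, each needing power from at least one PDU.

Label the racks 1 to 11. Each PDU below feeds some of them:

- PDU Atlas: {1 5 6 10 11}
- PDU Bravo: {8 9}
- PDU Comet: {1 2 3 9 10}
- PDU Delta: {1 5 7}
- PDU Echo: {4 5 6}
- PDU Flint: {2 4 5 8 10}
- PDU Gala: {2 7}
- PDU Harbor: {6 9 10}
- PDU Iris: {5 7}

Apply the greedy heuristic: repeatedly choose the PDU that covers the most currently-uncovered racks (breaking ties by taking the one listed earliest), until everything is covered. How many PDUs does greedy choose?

4

Greedy: pick Atlas (covers 5 new) → pick Comet (covers 3 new) → pick Flint (covers 2 new) → pick Delta (covers 1 new). Total picks: 4.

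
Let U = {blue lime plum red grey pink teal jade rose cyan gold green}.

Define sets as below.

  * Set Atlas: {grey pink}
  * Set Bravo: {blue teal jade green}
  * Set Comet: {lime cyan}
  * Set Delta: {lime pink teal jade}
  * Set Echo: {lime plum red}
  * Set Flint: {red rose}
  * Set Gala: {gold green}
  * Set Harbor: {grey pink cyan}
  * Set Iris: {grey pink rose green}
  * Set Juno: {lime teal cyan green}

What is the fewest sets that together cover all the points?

5

Bravo, Echo, Gala, Iris, and Juno cover everything between them: the union {blue, lime, plum, red, grey, pink, teal, jade, rose, cyan, gold, green} is all of U.
No 4 of the 10 sets cover everything (all 210 combinations miss at least one point), so 5 is optimal.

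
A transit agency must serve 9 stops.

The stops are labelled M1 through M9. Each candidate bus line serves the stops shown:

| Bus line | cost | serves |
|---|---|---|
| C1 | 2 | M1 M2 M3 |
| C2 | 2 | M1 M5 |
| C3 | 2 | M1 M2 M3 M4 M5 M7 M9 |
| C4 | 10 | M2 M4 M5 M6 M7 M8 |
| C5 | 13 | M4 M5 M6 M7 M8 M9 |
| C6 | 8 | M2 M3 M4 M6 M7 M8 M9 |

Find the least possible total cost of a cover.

C3, C6 together cover every stop (C3 ∪ C6 = {M1, M2, M3, M4, M5, M6, M7, M8, M9}); total cost 2 + 8 = 10.
No covering selection has total cost below 10.

10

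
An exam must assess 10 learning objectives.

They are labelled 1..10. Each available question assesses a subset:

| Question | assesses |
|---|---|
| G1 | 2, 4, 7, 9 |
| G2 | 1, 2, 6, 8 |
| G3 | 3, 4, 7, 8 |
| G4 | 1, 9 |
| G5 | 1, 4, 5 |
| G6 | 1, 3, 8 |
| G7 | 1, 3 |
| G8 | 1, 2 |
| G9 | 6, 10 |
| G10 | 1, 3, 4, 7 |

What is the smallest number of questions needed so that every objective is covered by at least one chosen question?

4

G1 and G5 and G6 and G9 together: G1 ∪ G5 ∪ G6 ∪ G9 = {1, 2, 3, 4, 5, 6, 7, 8, 9, 10} — every objective is covered.
Only G5 contains 5, so G5 is forced; the remaining 7 objectives need at least 3 more questions (each remaining question adds at most 3) — so at least 4 questions are needed, and 4 is optimal.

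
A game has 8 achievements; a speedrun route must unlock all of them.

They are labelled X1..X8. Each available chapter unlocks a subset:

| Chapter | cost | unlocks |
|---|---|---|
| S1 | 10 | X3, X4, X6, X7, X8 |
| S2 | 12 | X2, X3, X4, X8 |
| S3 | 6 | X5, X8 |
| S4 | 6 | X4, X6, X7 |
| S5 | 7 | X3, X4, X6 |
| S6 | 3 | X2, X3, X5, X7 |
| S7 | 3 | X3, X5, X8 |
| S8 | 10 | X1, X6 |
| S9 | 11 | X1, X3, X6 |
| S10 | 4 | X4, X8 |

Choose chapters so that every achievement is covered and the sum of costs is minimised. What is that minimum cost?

S6, S8, S10 together cover every achievement (S6 ∪ S8 ∪ S10 = {X1, X2, X3, X4, X5, X6, X7, X8}); total cost 3 + 10 + 4 = 17.
No covering selection has total cost below 17.

17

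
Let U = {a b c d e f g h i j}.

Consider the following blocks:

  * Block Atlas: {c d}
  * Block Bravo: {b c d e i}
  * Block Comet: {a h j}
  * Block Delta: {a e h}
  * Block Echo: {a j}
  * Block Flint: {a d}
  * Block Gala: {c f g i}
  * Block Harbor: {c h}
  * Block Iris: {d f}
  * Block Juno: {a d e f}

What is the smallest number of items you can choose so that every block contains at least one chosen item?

3

The 3 items {a, c, d} hit every block.
The blocks Echo, Harbor, Iris are pairwise disjoint, so any hitting set needs a separate item for each — at least 3. Hence 3 is optimal.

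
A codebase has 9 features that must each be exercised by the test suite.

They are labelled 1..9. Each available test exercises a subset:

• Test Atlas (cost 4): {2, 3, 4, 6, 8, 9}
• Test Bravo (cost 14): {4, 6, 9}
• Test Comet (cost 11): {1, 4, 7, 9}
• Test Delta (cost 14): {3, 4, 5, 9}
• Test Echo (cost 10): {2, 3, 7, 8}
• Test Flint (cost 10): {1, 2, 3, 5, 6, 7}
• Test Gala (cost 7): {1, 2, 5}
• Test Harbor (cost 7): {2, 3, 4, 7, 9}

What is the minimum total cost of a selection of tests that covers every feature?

14

Atlas, Flint together cover every feature (Atlas ∪ Flint = {1, 2, 3, 4, 5, 6, 7, 8, 9}); total cost 4 + 10 = 14.
No covering selection has total cost below 14.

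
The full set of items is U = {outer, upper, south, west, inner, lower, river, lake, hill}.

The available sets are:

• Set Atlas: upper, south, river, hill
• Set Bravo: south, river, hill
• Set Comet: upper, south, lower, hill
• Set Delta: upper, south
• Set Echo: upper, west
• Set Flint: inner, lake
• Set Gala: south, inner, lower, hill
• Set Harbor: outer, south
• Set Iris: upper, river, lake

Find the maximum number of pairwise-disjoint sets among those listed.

3

Echo, Flint, Harbor are pairwise disjoint (Echo={upper,west}; Flint={inner,lake}; Harbor={outer,south}).
Every remaining set overlaps one of these, and no 4 of the listed sets are pairwise disjoint, so 3 is the maximum.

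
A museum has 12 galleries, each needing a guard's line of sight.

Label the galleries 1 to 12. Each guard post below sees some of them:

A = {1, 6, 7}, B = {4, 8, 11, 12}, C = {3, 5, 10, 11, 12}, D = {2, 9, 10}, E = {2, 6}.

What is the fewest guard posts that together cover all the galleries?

A and B and C and D together: A ∪ B ∪ C ∪ D = {1, 2, 3, 4, 5, 6, 7, 8, 9, 10, 11, 12} — every gallery is covered.
Only C contains 3, so C is forced; the remaining 7 galleries need at least 3 more guard posts (each remaining guard post adds at most 3) — so at least 4 guard posts are needed, and 4 is optimal.

4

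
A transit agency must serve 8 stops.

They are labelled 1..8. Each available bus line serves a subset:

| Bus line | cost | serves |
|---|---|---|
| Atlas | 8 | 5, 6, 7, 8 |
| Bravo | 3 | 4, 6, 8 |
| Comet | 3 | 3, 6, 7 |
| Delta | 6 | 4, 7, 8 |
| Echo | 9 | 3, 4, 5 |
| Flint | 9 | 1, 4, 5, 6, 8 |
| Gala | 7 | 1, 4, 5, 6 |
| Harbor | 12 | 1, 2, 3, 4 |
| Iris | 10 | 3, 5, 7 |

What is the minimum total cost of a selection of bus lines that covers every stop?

20

Atlas, Harbor together cover every stop (Atlas ∪ Harbor = {1, 2, 3, 4, 5, 6, 7, 8}); total cost 8 + 12 = 20.
The greedy pick Bravo, Comet, Gala, Harbor costs 25; no covering selection beats 20.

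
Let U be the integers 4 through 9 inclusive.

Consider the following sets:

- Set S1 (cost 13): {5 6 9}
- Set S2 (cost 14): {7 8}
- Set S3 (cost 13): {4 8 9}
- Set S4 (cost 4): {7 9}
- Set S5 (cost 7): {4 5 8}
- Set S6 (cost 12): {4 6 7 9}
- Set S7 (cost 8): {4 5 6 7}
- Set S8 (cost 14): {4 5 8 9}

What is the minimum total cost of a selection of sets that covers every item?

19

S4, S5, S7 together cover every item (S4 ∪ S5 ∪ S7 = {4, 5, 6, 7, 8, 9}); total cost 4 + 7 + 8 = 19.
No covering selection has total cost below 19.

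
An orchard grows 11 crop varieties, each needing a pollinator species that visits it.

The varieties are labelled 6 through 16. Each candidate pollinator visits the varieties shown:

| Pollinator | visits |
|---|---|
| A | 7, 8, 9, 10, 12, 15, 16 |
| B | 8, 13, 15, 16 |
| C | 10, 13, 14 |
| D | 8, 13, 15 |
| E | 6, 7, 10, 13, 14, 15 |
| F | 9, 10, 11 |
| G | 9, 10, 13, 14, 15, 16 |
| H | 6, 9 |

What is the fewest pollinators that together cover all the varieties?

Take {A, E, F}. Their union is {6, 7, 8, 9, 10, 11, 12, 13, 14, 15, 16}, which is all 11 varieties.
Only F contains 11, so F is forced; the remaining 8 varieties need at least 2 more pollinators (each remaining pollinator adds at most 5) — so at least 3 pollinators are needed, and 3 is optimal.

3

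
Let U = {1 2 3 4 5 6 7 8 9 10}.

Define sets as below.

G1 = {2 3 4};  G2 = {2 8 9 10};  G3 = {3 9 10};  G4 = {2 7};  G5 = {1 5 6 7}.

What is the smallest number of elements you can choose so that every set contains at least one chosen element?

The 3 elements {4, 7, 9} hit every set.
No choice of 2 elements meets every set, so 3 is the minimum.

3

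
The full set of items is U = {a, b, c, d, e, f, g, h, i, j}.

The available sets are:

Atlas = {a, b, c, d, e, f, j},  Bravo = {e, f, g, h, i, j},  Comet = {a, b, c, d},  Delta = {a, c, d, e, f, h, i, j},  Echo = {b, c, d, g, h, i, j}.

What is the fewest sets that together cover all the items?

2

Bravo and Comet cover everything between them: the union {a, b, c, d, e, f, g, h, i, j} is all of U.
No single set has all 10 items (the largest, Delta, has 8), so 2 is optimal.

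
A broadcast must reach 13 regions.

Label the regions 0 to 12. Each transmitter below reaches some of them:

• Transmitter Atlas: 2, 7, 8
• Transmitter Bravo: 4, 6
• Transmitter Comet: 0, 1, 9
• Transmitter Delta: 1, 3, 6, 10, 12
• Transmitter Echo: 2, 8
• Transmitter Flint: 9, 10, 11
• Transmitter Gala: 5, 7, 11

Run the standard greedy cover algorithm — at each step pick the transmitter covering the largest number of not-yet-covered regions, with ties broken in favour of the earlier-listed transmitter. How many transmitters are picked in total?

5

Greedy: pick Delta (covers 5 new) → pick Atlas (covers 3 new) → pick Comet (covers 2 new) → pick Gala (covers 2 new) → pick Bravo (covers 1 new). Total picks: 5.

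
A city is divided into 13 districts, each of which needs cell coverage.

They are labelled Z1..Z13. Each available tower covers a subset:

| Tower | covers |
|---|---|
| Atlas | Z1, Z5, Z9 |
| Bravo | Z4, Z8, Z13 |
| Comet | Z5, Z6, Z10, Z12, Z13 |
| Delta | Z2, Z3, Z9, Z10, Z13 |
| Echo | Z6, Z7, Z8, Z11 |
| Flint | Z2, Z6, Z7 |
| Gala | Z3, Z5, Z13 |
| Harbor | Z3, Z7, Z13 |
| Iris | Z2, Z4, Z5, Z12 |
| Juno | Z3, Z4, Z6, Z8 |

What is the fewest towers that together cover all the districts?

Atlas and Delta and Echo and Iris together: Atlas ∪ Delta ∪ Echo ∪ Iris = {Z1, Z2, Z3, Z4, Z5, Z6, Z7, Z8, Z9, Z10, Z11, Z12, Z13} — every district is covered.
Only Atlas contains Z1, so Atlas is forced; the remaining 10 districts need at least 3 more towers (each remaining tower adds at most 4) — so at least 4 towers are needed, and 4 is optimal.

4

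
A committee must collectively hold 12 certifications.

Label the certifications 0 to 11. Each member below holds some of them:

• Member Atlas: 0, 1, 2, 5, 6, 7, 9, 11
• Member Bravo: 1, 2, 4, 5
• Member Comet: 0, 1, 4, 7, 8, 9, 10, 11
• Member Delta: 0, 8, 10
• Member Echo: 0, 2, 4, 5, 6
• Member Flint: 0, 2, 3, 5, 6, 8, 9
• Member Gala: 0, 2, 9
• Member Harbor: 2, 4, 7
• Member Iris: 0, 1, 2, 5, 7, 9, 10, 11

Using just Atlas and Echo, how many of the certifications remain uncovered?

3

Union of Atlas, Echo = {0, 1, 2, 4, 5, 6, 7, 9, 11}.
Not covered: 3, 8, 10 — 3 certifications.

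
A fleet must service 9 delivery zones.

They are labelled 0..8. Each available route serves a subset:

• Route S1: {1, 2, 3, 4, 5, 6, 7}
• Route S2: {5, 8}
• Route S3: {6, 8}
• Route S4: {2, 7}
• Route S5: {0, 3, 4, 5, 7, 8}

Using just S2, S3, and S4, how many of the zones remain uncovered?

Union of S2, S3, S4 = {2, 5, 6, 7, 8}.
Not covered: 0, 1, 3, 4 — 4 zones.

4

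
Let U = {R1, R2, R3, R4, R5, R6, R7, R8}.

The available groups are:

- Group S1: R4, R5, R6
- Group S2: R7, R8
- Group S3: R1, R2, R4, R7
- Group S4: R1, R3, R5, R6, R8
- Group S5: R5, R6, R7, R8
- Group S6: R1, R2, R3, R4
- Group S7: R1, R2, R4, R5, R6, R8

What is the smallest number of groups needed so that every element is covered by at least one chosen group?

2

S5 and S6 cover everything between them: the union {R1, R2, R3, R4, R5, R6, R7, R8} is all of U.
No single group has all 8 elements (the largest, S7, has 6), so 2 is optimal.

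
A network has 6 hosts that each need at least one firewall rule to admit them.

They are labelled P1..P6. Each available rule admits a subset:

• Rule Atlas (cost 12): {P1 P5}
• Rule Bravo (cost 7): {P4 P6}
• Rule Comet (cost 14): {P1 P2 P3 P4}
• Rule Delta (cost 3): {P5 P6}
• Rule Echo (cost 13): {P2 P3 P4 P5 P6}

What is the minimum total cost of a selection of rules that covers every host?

17

Comet, Delta together cover every host (Comet ∪ Delta = {P1, P2, P3, P4, P5, P6}); total cost 14 + 3 = 17.
No covering selection has total cost below 17.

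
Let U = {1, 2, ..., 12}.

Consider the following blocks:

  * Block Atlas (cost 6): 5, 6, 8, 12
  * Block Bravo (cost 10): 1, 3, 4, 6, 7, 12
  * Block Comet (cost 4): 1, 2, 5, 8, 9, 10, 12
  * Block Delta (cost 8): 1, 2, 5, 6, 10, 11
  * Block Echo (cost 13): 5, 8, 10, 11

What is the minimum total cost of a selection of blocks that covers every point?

Bravo, Comet, Delta together cover every point (Bravo ∪ Comet ∪ Delta = {1, 2, 3, 4, 5, 6, 7, 8, 9, 10, 11, 12}); total cost 10 + 4 + 8 = 22.
No covering selection has total cost below 22.

22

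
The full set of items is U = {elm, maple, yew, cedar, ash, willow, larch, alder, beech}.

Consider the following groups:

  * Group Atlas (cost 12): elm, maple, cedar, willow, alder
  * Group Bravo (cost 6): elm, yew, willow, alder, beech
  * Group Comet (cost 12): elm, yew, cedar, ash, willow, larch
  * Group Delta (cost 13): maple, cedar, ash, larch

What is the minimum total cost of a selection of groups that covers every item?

Bravo, Delta together cover every item (Bravo ∪ Delta = {elm, maple, yew, cedar, ash, willow, larch, alder, beech}); total cost 6 + 13 = 19.
No covering selection has total cost below 19.

19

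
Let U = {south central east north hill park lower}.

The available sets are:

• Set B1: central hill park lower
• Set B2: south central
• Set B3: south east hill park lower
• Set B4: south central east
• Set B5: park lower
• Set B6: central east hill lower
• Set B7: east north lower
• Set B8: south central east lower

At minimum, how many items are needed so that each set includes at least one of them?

The 2 items {central, lower} hit every set.
The sets B2, B5 are pairwise disjoint, so any hitting set needs a separate item for each — at least 2. Hence 2 is optimal.

2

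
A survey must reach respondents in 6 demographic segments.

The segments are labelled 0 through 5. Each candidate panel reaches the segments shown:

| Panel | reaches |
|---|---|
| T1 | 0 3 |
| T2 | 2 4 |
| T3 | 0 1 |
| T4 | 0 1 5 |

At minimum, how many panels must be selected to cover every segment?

T1 and T2 and T4 together: T1 ∪ T2 ∪ T4 = {0, 1, 2, 3, 4, 5} — every segment is covered.
Only T2 contains 2, so T2 is forced; the remaining 4 segments need at least 2 more panels (each remaining panel adds at most 3) — so at least 3 panels are needed, and 3 is optimal.

3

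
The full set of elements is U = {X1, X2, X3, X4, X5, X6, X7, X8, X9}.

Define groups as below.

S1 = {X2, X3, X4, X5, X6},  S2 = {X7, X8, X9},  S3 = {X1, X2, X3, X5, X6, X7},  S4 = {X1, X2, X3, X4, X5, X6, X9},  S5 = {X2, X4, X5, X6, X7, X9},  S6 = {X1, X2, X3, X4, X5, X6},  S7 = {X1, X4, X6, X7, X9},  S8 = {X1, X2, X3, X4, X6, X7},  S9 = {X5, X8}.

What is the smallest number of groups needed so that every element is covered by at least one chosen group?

S2 and S6 cover everything between them: the union {X1, X2, X3, X4, X5, X6, X7, X8, X9} is all of U.
No single group has all 9 elements (the largest, S4, has 7), so 2 is optimal.

2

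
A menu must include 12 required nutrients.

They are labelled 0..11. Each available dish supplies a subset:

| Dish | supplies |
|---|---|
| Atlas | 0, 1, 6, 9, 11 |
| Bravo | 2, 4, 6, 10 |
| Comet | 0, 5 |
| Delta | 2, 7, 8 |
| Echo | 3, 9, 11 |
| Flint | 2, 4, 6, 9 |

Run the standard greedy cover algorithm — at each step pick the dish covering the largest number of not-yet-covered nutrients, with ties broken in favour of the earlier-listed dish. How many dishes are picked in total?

5

Greedy: pick Atlas (covers 5 new) → pick Bravo (covers 3 new) → pick Delta (covers 2 new) → pick Comet (covers 1 new) → pick Echo (covers 1 new). Total picks: 5.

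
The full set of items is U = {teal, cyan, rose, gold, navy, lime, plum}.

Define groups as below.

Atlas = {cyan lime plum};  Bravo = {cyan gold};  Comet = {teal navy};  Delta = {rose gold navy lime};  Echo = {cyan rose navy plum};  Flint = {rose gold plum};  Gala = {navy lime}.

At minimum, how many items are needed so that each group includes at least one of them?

3

The 3 items {cyan, gold, navy} hit every group.
No choice of 2 items meets every group, so 3 is the minimum.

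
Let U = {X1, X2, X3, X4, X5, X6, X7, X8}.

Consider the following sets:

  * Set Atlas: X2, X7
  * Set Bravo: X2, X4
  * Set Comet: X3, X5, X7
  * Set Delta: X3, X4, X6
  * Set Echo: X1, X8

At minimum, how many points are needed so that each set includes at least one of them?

3

The 3 points {X1, X4, X7} hit every set.
The sets Atlas, Delta, Echo are pairwise disjoint, so any hitting set needs a separate point for each — at least 3. Hence 3 is optimal.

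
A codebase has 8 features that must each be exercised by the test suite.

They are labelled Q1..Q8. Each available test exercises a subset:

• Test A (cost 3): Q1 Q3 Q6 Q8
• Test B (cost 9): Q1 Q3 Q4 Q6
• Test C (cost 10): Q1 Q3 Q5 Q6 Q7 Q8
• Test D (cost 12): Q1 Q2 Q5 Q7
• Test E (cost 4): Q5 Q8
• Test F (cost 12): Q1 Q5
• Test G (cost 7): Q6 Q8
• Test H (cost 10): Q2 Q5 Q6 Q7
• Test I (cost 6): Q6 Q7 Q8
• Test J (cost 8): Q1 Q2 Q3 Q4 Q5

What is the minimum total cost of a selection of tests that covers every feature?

14

I, J together cover every feature (I ∪ J = {Q1, Q2, Q3, Q4, Q5, Q6, Q7, Q8}); total cost 6 + 8 = 14.
The greedy pick A, J, I costs 17; no covering selection beats 14.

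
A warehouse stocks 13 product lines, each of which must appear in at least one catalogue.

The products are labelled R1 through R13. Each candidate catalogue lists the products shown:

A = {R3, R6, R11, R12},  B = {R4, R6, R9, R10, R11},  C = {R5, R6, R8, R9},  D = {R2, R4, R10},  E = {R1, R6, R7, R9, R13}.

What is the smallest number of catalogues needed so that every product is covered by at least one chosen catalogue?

A and C and D and E together: A ∪ C ∪ D ∪ E = {R1, R2, R3, R4, R5, R6, R7, R8, R9, R10, R11, R12, R13} — every product is covered.
Only E contains R1, so E is forced; the remaining 8 products need at least 3 more catalogues (each remaining catalogue adds at most 3) — so at least 4 catalogues are needed, and 4 is optimal.

4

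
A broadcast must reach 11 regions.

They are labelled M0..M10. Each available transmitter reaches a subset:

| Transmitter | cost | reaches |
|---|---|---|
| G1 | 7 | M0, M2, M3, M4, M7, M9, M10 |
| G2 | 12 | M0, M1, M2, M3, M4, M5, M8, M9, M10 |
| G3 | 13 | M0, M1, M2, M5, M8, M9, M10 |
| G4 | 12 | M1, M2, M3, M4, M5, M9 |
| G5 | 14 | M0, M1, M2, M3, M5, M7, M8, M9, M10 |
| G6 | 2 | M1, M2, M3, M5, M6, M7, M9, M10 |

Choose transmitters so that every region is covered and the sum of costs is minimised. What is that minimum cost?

G2, G6 together cover every region (G2 ∪ G6 = {M0, M1, M2, M3, M4, M5, M6, M7, M8, M9, M10}); total cost 12 + 2 = 14.
The greedy pick G6, G1, G2 costs 21; no covering selection beats 14.

14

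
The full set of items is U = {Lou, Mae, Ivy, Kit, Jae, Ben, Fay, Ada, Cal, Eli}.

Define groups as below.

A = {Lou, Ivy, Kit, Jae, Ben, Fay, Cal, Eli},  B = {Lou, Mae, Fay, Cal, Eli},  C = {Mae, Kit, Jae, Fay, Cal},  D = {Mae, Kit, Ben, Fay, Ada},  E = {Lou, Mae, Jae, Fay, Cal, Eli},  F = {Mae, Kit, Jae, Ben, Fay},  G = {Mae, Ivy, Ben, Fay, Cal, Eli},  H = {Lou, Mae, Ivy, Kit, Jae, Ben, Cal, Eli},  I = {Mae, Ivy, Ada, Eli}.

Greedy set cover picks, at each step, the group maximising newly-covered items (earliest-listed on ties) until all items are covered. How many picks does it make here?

Greedy: pick A (covers 8 new) → pick D (covers 2 new). Total picks: 2.

2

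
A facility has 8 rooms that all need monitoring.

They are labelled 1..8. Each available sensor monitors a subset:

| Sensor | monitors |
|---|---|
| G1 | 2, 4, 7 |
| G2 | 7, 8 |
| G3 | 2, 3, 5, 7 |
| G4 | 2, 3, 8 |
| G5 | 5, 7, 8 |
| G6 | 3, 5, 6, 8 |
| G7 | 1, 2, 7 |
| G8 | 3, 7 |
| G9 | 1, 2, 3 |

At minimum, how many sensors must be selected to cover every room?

G1 and G6 and G7 together: G1 ∪ G6 ∪ G7 = {1, 2, 3, 4, 5, 6, 7, 8} — every room is covered.
Only G1 contains 4, so G1 is forced; the remaining 5 rooms need at least 2 more sensors (each remaining sensor adds at most 4) — so at least 3 sensors are needed, and 3 is optimal.

3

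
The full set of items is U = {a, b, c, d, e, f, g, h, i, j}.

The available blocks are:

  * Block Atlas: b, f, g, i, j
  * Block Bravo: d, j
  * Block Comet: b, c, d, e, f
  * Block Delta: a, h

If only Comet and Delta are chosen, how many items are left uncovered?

3

Union of Comet, Delta = {a, b, c, d, e, f, h}.
Not covered: g, i, j — 3 items.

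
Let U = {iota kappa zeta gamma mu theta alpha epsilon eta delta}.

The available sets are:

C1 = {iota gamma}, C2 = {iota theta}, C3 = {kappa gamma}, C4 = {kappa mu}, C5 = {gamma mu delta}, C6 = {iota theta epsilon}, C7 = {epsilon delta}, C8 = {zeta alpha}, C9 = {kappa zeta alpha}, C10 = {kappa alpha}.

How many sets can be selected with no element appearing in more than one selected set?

C1, C4, C7, C8 are pairwise disjoint (C1={iota,gamma}; C4={kappa,mu}; C7={epsilon,delta}; C8={zeta,alpha}).
Every remaining set overlaps one of these, and no 5 of the listed sets are pairwise disjoint, so 4 is the maximum.

4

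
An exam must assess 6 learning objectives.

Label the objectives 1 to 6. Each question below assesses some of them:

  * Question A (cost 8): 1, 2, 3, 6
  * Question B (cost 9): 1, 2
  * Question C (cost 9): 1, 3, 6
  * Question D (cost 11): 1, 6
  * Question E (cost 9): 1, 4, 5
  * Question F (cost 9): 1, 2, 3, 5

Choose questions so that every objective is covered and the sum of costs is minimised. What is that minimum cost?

17

A, E together cover every objective (A ∪ E = {1, 2, 3, 4, 5, 6}); total cost 8 + 9 = 17.
No covering selection has total cost below 17.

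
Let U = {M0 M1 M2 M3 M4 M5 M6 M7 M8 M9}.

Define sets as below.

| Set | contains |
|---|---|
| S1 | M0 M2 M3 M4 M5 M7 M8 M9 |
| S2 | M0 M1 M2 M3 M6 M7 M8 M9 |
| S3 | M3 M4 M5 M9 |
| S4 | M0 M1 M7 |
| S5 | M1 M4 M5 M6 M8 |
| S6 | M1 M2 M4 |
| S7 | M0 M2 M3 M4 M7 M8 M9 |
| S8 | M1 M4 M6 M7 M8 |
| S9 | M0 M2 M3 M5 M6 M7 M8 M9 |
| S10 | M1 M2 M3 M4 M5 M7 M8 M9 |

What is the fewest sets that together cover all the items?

2

S2 and S3 cover everything between them: the union {M0, M1, M2, M3, M4, M5, M6, M7, M8, M9} is all of U.
No single set has all 10 items (the largest, S1, has 8), so 2 is optimal.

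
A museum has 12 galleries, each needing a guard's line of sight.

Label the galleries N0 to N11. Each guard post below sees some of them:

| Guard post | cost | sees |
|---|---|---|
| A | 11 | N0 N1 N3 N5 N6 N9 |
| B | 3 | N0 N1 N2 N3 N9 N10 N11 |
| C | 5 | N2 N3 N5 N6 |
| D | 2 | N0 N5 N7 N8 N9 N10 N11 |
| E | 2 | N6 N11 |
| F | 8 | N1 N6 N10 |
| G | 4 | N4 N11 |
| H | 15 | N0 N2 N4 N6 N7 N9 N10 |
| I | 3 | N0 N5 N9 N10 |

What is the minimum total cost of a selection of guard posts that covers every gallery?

B, D, E, G together cover every gallery (B ∪ D ∪ E ∪ G = {N0, N1, N2, N3, N4, N5, N6, N7, N8, N9, N10, N11}); total cost 3 + 2 + 2 + 4 = 11.
No covering selection has total cost below 11.

11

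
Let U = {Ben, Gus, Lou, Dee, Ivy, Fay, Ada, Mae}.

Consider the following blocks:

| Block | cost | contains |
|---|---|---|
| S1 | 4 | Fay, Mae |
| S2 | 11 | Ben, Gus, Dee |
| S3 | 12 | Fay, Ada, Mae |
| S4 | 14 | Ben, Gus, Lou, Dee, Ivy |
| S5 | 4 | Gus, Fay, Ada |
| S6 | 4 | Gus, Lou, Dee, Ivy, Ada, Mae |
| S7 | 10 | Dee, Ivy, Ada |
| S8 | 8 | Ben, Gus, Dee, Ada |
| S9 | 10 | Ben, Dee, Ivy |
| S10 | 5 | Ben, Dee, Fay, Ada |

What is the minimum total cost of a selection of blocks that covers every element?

S6, S10 together cover every element (S6 ∪ S10 = {Ben, Gus, Lou, Dee, Ivy, Fay, Ada, Mae}); total cost 4 + 5 = 9.
No covering selection has total cost below 9.

9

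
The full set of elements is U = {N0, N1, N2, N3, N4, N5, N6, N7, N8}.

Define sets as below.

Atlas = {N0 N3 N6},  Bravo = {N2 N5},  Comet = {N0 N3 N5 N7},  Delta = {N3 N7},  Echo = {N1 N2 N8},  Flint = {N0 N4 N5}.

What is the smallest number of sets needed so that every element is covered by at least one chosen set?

Take {Atlas, Comet, Echo, Flint}. Their union is {N0, N1, N2, N3, N4, N5, N6, N7, N8}, which is all 9 elements.
No 3 of the 6 sets cover everything (all 20 combinations miss at least one element), so 4 is optimal.

4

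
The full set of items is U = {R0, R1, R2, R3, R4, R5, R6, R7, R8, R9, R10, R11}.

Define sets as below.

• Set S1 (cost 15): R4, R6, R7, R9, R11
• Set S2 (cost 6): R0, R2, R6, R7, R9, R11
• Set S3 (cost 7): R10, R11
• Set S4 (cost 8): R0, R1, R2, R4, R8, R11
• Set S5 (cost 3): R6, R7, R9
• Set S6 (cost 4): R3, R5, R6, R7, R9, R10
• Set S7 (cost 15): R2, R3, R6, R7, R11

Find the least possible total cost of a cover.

12

S4, S6 together cover every item (S4 ∪ S6 = {R0, R1, R2, R3, R4, R5, R6, R7, R8, R9, R10, R11}); total cost 8 + 4 = 12.
No covering selection has total cost below 12.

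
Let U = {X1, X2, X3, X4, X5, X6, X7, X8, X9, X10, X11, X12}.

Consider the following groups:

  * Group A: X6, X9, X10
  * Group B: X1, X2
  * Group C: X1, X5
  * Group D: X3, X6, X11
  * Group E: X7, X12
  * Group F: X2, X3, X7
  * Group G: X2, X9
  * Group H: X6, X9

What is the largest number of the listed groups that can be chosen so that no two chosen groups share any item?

C, D, E, G are pairwise disjoint (C={X1,X5}; D={X3,X6,X11}; E={X7,X12}; G={X2,X9}).
Every remaining group overlaps one of these, and no 5 of the listed groups are pairwise disjoint, so 4 is the maximum.

4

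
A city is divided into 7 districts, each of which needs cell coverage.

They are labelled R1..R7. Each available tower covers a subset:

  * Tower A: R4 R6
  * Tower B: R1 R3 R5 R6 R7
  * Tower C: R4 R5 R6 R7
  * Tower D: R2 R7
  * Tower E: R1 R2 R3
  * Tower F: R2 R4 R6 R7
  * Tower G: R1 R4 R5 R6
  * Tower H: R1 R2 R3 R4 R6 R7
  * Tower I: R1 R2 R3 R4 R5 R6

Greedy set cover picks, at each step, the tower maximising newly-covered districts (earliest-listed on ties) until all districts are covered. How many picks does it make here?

2

Greedy: pick H (covers 6 new) → pick B (covers 1 new). Total picks: 2.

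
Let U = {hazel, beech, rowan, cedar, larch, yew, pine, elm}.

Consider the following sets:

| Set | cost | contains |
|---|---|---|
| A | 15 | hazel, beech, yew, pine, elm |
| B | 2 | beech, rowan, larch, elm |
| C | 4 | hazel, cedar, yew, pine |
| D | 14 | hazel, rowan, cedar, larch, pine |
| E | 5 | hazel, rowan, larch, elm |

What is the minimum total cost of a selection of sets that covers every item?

B, C together cover every item (B ∪ C = {hazel, beech, rowan, cedar, larch, yew, pine, elm}); total cost 2 + 4 = 6.
No covering selection has total cost below 6.

6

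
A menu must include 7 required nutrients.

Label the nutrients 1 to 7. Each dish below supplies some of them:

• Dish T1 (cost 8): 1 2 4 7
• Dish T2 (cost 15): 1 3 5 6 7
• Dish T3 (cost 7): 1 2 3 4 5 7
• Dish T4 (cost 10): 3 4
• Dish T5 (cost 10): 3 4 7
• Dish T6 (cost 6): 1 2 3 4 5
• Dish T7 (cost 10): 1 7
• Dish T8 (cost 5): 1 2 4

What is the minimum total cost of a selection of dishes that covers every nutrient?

T2, T8 together cover every nutrient (T2 ∪ T8 = {1, 2, 3, 4, 5, 6, 7}); total cost 15 + 5 = 20.
The greedy pick T3, T2 costs 22; no covering selection beats 20.

20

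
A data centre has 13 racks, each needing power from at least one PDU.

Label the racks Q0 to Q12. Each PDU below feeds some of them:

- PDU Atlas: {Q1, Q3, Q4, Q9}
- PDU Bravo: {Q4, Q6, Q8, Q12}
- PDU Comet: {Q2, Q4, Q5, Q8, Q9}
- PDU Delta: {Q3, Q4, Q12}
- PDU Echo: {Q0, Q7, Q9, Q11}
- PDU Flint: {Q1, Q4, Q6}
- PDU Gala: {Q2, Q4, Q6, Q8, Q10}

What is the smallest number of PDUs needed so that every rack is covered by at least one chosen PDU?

Comet and Delta and Echo and Flint and Gala together: Comet ∪ Delta ∪ Echo ∪ Flint ∪ Gala = {Q0, Q1, Q2, Q3, Q4, Q5, Q6, Q7, Q8, Q9, Q10, Q11, Q12} — every rack is covered.
No 4 of the 7 PDUs cover everything (all 35 combinations miss at least one rack), so 5 is optimal.

5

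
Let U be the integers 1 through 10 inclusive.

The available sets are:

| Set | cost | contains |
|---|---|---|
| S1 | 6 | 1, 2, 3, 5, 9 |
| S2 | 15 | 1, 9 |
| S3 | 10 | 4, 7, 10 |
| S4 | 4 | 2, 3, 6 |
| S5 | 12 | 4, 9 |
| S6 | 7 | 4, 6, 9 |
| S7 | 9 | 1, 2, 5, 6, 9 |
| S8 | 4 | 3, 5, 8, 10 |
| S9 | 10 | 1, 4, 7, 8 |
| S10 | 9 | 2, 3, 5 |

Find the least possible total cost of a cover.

23

S3, S7, S8 together cover every item (S3 ∪ S7 ∪ S8 = {1, 2, 3, 4, 5, 6, 7, 8, 9, 10}); total cost 10 + 9 + 4 = 23.
The greedy pick S8, S1, S6, S3 costs 27; no covering selection beats 23.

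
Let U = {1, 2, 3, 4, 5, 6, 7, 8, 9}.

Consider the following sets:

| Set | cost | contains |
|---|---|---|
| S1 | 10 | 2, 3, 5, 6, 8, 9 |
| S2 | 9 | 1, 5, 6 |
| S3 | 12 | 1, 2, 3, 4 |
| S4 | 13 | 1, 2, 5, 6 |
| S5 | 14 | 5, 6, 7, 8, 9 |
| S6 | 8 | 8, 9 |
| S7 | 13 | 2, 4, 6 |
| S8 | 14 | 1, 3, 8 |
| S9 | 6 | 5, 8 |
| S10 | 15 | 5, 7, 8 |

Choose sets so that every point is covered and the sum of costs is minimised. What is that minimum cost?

S3, S5 together cover every point (S3 ∪ S5 = {1, 2, 3, 4, 5, 6, 7, 8, 9}); total cost 12 + 14 = 26.
The greedy pick S1, S3, S5 costs 36; no covering selection beats 26.

26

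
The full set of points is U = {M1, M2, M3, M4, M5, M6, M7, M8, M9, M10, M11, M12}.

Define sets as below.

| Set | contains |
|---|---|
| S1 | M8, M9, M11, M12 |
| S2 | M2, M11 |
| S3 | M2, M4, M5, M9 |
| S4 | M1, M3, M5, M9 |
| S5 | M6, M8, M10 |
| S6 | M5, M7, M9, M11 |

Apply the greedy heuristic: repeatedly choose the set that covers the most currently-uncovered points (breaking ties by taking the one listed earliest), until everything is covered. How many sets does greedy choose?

Greedy: pick S1 (covers 4 new) → pick S3 (covers 3 new) → pick S4 (covers 2 new) → pick S5 (covers 2 new) → pick S6 (covers 1 new). Total picks: 5.

5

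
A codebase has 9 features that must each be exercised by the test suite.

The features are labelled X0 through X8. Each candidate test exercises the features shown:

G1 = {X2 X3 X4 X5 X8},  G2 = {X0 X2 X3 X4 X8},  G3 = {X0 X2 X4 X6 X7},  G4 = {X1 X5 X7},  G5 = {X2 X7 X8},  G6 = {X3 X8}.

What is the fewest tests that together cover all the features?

G1 and G3 and G4 together: G1 ∪ G3 ∪ G4 = {X0, X1, X2, X3, X4, X5, X6, X7, X8} — every feature is covered.
Only G4 contains X1, so G4 is forced; the remaining 6 features need at least 2 more tests (each remaining test adds at most 5) — so at least 3 tests are needed, and 3 is optimal.

3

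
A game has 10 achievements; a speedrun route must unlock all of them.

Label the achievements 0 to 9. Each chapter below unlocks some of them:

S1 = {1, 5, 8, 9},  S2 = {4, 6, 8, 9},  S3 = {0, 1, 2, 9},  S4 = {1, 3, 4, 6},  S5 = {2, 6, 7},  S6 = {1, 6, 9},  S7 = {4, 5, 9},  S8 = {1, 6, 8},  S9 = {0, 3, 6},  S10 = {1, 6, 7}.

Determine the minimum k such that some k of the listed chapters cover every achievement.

S1 and S5 and S7 and S9 together: S1 ∪ S5 ∪ S7 ∪ S9 = {0, 1, 2, 3, 4, 5, 6, 7, 8, 9} — every achievement is covered.
No 3 of the 10 chapters cover everything (all 120 combinations miss at least one achievement), so 4 is optimal.

4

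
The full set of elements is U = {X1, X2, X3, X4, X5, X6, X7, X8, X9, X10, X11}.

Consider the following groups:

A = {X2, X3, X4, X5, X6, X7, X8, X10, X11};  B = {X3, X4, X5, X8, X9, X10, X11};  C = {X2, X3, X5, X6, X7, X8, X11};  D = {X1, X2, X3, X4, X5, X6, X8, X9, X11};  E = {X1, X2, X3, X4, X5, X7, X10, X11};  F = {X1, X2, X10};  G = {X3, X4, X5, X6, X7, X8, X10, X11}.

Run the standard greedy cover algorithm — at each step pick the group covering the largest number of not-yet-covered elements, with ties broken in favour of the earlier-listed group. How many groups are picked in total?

Greedy: pick A (covers 9 new) → pick D (covers 2 new). Total picks: 2.

2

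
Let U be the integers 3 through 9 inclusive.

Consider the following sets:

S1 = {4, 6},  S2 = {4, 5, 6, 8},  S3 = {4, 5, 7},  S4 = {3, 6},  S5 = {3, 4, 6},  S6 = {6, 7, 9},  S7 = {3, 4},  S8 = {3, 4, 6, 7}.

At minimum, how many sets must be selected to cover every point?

S2 and S5 and S6 together: S2 ∪ S5 ∪ S6 = {3, 4, 5, 6, 7, 8, 9} — every point is covered.
Only S2 contains 8, so S2 is forced; the remaining 3 points need at least 2 more sets (each remaining set adds at most 2) — so at least 3 sets are needed, and 3 is optimal.

3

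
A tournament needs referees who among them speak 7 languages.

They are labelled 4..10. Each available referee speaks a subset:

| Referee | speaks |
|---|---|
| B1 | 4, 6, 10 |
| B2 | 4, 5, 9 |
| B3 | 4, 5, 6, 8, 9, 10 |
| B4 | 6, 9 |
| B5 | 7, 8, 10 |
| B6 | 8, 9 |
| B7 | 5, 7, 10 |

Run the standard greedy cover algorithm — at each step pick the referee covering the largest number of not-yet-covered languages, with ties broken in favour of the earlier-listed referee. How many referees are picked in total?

Greedy: pick B3 (covers 6 new) → pick B5 (covers 1 new). Total picks: 2.

2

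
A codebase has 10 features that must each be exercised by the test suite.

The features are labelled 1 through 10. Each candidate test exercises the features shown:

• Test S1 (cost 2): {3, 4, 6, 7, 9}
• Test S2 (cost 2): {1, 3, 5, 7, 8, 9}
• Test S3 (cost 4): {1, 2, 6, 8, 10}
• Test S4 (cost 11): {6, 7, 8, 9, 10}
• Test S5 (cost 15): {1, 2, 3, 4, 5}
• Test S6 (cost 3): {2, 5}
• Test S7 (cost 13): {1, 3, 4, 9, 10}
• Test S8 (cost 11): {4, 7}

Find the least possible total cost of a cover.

8

S1, S2, S3 together cover every feature (S1 ∪ S2 ∪ S3 = {1, 2, 3, 4, 5, 6, 7, 8, 9, 10}); total cost 2 + 2 + 4 = 8.
No covering selection has total cost below 8.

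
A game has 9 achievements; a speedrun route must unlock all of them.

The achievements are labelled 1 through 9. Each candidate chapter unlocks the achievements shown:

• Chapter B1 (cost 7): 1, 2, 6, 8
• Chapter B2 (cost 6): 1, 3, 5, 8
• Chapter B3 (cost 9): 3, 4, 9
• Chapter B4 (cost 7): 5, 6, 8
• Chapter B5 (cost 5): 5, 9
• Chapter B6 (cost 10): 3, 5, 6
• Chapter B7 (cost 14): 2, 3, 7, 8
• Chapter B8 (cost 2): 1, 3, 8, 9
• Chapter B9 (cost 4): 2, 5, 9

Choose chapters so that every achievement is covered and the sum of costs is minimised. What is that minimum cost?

B3, B4, B7, B8 together cover every achievement (B3 ∪ B4 ∪ B7 ∪ B8 = {1, 2, 3, 4, 5, 6, 7, 8, 9}); total cost 9 + 7 + 14 + 2 = 32.
The greedy pick B8, B9, B1, B3, B7 costs 36; no covering selection beats 32.

32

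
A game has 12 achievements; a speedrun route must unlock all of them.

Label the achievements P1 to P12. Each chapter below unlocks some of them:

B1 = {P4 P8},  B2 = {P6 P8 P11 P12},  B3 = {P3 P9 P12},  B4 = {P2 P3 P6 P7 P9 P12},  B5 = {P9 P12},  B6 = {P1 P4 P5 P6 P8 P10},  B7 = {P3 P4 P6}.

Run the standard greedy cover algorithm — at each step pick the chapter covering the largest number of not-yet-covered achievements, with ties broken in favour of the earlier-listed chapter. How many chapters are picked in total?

Greedy: pick B4 (covers 6 new) → pick B6 (covers 5 new) → pick B2 (covers 1 new). Total picks: 3.

3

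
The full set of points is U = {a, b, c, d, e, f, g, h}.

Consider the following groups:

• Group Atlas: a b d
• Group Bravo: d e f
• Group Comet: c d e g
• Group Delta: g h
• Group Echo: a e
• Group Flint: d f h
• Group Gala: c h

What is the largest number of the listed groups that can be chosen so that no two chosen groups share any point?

2

Echo, Gala are pairwise disjoint (Echo={a,e}; Gala={c,h}).
Every remaining group overlaps one of these, and no 3 of the listed groups are pairwise disjoint, so 2 is the maximum.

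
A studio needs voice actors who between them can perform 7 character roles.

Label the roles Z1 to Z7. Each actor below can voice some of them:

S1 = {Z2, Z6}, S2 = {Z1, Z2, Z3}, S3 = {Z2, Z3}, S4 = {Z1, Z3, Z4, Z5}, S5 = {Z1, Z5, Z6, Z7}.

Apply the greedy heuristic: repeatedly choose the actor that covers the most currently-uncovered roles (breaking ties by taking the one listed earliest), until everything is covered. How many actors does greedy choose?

Greedy: pick S4 (covers 4 new) → pick S1 (covers 2 new) → pick S5 (covers 1 new). Total picks: 3.

3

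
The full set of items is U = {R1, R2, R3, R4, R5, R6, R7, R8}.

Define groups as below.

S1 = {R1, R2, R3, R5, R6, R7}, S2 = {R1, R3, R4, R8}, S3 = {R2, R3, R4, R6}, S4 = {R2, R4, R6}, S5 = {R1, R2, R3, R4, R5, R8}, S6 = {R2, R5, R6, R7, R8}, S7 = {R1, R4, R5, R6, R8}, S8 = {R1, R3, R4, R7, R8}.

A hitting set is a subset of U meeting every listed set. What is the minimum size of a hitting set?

2

Take H = {R1, R6}. Each listed group contains at least one of these, so H is a hitting set of size 2.
No single item lies in every group, so at least 2 are needed and 2 is optimal.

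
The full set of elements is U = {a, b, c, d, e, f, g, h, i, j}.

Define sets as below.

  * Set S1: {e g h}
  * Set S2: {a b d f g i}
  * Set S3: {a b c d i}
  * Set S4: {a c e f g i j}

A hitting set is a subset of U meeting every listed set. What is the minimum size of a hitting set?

T = {d, g} meets every set (each contains at least one member of T), and |T| = 2.
The sets S1, S3 are pairwise disjoint, so any hitting set needs a separate element for each — at least 2. Hence 2 is optimal.

2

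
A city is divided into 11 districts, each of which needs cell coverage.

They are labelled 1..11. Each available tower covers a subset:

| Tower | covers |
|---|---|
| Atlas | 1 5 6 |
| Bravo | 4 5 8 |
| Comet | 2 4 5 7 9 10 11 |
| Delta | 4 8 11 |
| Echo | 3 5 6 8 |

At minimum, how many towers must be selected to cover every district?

Atlas and Comet and Echo together: Atlas ∪ Comet ∪ Echo = {1, 2, 3, 4, 5, 6, 7, 8, 9, 10, 11} — every district is covered.
Only Atlas contains 1, so Atlas is forced; the remaining 8 districts need at least 2 more towers (each remaining tower adds at most 6) — so at least 3 towers are needed, and 3 is optimal.

3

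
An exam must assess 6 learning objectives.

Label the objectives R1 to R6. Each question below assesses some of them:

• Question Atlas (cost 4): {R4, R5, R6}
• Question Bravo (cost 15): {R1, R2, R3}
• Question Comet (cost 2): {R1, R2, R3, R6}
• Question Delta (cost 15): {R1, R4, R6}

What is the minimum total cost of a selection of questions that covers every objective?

6

Atlas, Comet together cover every objective (Atlas ∪ Comet = {R1, R2, R3, R4, R5, R6}); total cost 4 + 2 = 6.
No covering selection has total cost below 6.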